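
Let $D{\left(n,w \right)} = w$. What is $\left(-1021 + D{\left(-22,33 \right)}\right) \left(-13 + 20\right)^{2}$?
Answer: $-48412$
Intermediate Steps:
$\left(-1021 + D{\left(-22,33 \right)}\right) \left(-13 + 20\right)^{2} = \left(-1021 + 33\right) \left(-13 + 20\right)^{2} = - 988 \cdot 7^{2} = \left(-988\right) 49 = -48412$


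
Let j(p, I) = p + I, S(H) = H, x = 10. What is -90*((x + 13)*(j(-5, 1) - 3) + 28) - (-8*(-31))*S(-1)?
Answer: 12218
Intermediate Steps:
j(p, I) = I + p
-90*((x + 13)*(j(-5, 1) - 3) + 28) - (-8*(-31))*S(-1) = -90*((10 + 13)*((1 - 5) - 3) + 28) - (-8*(-31))*(-1) = -90*(23*(-4 - 3) + 28) - 248*(-1) = -90*(23*(-7) + 28) - 1*(-248) = -90*(-161 + 28) + 248 = -90*(-133) + 248 = 11970 + 248 = 12218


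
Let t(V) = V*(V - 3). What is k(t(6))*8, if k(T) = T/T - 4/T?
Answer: 56/9 ≈ 6.2222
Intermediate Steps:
t(V) = V*(-3 + V)
k(T) = 1 - 4/T
k(t(6))*8 = ((-4 + 6*(-3 + 6))/((6*(-3 + 6))))*8 = ((-4 + 6*3)/((6*3)))*8 = ((-4 + 18)/18)*8 = ((1/18)*14)*8 = (7/9)*8 = 56/9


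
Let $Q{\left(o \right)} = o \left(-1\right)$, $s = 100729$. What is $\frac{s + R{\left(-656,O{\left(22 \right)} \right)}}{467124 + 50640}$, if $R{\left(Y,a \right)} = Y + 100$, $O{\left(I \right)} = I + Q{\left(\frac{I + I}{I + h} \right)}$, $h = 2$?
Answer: $\frac{33391}{172588} \approx 0.19347$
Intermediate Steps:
$Q{\left(o \right)} = - o$
$O{\left(I \right)} = I - \frac{2 I}{2 + I}$ ($O{\left(I \right)} = I - \frac{I + I}{I + 2} = I - \frac{2 I}{2 + I}$)
$R{\left(Y,a \right)} = 100 + Y$
$\frac{s + R{\left(-656,O{\left(22 \right)} \right)}}{467124 + 50640} = \frac{100729 + \left(100 - 656\right)}{467124 + 50640} = \frac{100729 - 556}{517764} = 100173 \cdot \frac{1}{517764} = \frac{33391}{172588}$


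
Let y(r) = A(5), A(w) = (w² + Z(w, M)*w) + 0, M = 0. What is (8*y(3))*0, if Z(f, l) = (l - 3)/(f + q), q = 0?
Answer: 0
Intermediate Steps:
Z(f, l) = (-3 + l)/f (Z(f, l) = (l - 3)/(f + 0) = (-3 + l)/f)
A(w) = -3 + w² (A(w) = (w² + ((-3 + 0)/w)*w) + 0 = (w² + (-3/w)*w) + 0 = (w² - 3) + 0 = (-3 + w²) + 0 = -3 + w²)
y(r) = 22 (y(r) = -3 + 5² = -3 + 25 = 22)
(8*y(3))*0 = (8*22)*0 = 176*0 = 0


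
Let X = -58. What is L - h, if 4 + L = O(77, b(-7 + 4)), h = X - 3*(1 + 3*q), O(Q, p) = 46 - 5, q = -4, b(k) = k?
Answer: 62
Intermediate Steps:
O(Q, p) = 41
h = -25 (h = -58 - 3*(1 + 3*(-4)) = -58 - 3*(1 - 12) = -58 - 3*(-11) = -58 + 33 = -25)
L = 37 (L = -4 + 41 = 37)
L - h = 37 - 1*(-25) = 37 + 25 = 62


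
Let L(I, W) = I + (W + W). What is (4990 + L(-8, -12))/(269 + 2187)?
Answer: 2479/1228 ≈ 2.0187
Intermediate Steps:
L(I, W) = I + 2*W
(4990 + L(-8, -12))/(269 + 2187) = (4990 + (-8 + 2*(-12)))/(269 + 2187) = (4990 + (-8 - 24))/2456 = (4990 - 32)*(1/2456) = 4958*(1/2456) = 2479/1228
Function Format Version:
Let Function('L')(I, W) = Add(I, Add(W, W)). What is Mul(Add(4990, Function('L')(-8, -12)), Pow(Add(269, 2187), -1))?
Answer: Rational(2479, 1228) ≈ 2.0187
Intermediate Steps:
Function('L')(I, W) = Add(I, Mul(2, W))
Mul(Add(4990, Function('L')(-8, -12)), Pow(Add(269, 2187), -1)) = Mul(Add(4990, Add(-8, Mul(2, -12))), Pow(Add(269, 2187), -1)) = Mul(Add(4990, Add(-8, -24)), Pow(2456, -1)) = Mul(Add(4990, -32), Rational(1, 2456)) = Mul(4958, Rational(1, 2456)) = Rational(2479, 1228)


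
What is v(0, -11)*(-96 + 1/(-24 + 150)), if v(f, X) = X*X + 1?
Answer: -737795/63 ≈ -11711.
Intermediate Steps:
v(f, X) = 1 + X² (v(f, X) = X² + 1 = 1 + X²)
v(0, -11)*(-96 + 1/(-24 + 150)) = (1 + (-11)²)*(-96 + 1/(-24 + 150)) = (1 + 121)*(-96 + 1/126) = 122*(-96 + 1/126) = 122*(-12095/126) = -737795/63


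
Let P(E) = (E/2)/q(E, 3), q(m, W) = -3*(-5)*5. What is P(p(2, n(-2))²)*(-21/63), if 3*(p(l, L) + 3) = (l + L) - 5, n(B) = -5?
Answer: -289/4050 ≈ -0.071358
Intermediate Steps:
p(l, L) = -14/3 + L/3 + l/3 (p(l, L) = -3 + ((l + L) - 5)/3 = -3 + ((L + l) - 5)/3 = -3 + (-5 + L + l)/3 = -3 + (-5/3 + L/3 + l/3) = -14/3 + L/3 + l/3)
q(m, W) = 75 (q(m, W) = 15*5 = 75)
P(E) = E/150 (P(E) = (E/2)/75 = (E*(½))*(1/75) = (E/2)*(1/75) = E/150)
P(p(2, n(-2))²)*(-21/63) = ((-14/3 + (⅓)*(-5) + (⅓)*2)²/150)*(-21/63) = ((-14/3 - 5/3 + ⅔)²/150)*(-21*1/63) = ((-17/3)²/150)*(-⅓) = ((1/150)*(289/9))*(-⅓) = (289/1350)*(-⅓) = -289/4050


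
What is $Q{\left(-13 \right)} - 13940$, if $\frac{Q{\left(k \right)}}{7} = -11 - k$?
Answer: $-13926$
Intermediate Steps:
$Q{\left(k \right)} = -77 - 7 k$ ($Q{\left(k \right)} = 7 \left(-11 - k\right) = -77 - 7 k$)
$Q{\left(-13 \right)} - 13940 = \left(-77 - -91\right) - 13940 = \left(-77 + 91\right) - 13940 = 14 - 13940 = -13926$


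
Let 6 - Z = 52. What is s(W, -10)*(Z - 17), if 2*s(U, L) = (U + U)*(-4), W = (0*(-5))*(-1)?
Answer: 0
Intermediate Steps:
W = 0 (W = 0*(-1) = 0)
Z = -46 (Z = 6 - 1*52 = 6 - 52 = -46)
s(U, L) = -4*U (s(U, L) = ((U + U)*(-4))/2 = ((2*U)*(-4))/2 = (-8*U)/2 = -4*U)
s(W, -10)*(Z - 17) = (-4*0)*(-46 - 17) = 0*(-63) = 0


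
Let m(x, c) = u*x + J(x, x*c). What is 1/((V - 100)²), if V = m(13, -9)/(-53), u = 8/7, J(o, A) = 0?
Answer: 137641/1384137616 ≈ 9.9442e-5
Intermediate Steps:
u = 8/7 (u = 8*(⅐) = 8/7 ≈ 1.1429)
m(x, c) = 8*x/7 (m(x, c) = 8*x/7 + 0 = 8*x/7)
V = -104/371 (V = ((8/7)*13)/(-53) = (104/7)*(-1/53) = -104/371 ≈ -0.28032)
1/((V - 100)²) = 1/((-104/371 - 100)²) = 1/((-37204/371)²) = 1/(1384137616/137641) = 137641/1384137616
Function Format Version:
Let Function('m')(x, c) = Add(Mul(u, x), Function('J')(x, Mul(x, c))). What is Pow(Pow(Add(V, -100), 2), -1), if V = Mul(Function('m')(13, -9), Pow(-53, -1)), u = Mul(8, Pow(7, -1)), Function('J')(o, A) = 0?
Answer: Rational(137641, 1384137616) ≈ 9.9442e-5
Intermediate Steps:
u = Rational(8, 7) (u = Mul(8, Rational(1, 7)) = Rational(8, 7) ≈ 1.1429)
Function('m')(x, c) = Mul(Rational(8, 7), x) (Function('m')(x, c) = Add(Mul(Rational(8, 7), x), 0) = Mul(Rational(8, 7), x))
V = Rational(-104, 371) (V = Mul(Mul(Rational(8, 7), 13), Pow(-53, -1)) = Mul(Rational(104, 7), Rational(-1, 53)) = Rational(-104, 371) ≈ -0.28032)
Pow(Pow(Add(V, -100), 2), -1) = Pow(Pow(Add(Rational(-104, 371), -100), 2), -1) = Pow(Pow(Rational(-37204, 371), 2), -1) = Pow(Rational(1384137616, 137641), -1) = Rational(137641, 1384137616)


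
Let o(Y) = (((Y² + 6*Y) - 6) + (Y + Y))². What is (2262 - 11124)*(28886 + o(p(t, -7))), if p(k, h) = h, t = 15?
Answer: -257485410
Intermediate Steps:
o(Y) = (-6 + Y² + 8*Y)² (o(Y) = ((-6 + Y² + 6*Y) + 2*Y)² = (-6 + Y² + 8*Y)²)
(2262 - 11124)*(28886 + o(p(t, -7))) = (2262 - 11124)*(28886 + (-6 + (-7)² + 8*(-7))²) = -8862*(28886 + (-6 + 49 - 56)²) = -8862*(28886 + (-13)²) = -8862*(28886 + 169) = -8862*29055 = -257485410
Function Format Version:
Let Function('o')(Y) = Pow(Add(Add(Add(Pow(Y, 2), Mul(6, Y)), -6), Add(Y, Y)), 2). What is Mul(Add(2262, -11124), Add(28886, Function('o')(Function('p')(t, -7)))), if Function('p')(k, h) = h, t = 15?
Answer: -257485410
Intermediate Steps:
Function('o')(Y) = Pow(Add(-6, Pow(Y, 2), Mul(8, Y)), 2) (Function('o')(Y) = Pow(Add(Add(-6, Pow(Y, 2), Mul(6, Y)), Mul(2, Y)), 2) = Pow(Add(-6, Pow(Y, 2), Mul(8, Y)), 2))
Mul(Add(2262, -11124), Add(28886, Function('o')(Function('p')(t, -7)))) = Mul(Add(2262, -11124), Add(28886, Pow(Add(-6, Pow(-7, 2), Mul(8, -7)), 2))) = Mul(-8862, Add(28886, Pow(Add(-6, 49, -56), 2))) = Mul(-8862, Add(28886, Pow(-13, 2))) = Mul(-8862, Add(28886, 169)) = Mul(-8862, 29055) = -257485410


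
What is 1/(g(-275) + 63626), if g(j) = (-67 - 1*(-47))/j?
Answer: 55/3499434 ≈ 1.5717e-5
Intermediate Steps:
g(j) = -20/j (g(j) = (-67 + 47)/j = -20/j)
1/(g(-275) + 63626) = 1/(-20/(-275) + 63626) = 1/(-20*(-1/275) + 63626) = 1/(4/55 + 63626) = 1/(3499434/55) = 55/3499434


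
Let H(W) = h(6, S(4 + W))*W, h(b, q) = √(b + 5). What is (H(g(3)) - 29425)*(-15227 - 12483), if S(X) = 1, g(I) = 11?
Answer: 815366750 - 304810*√11 ≈ 8.1436e+8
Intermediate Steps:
h(b, q) = √(5 + b)
H(W) = W*√11 (H(W) = √(5 + 6)*W = √11*W = W*√11)
(H(g(3)) - 29425)*(-15227 - 12483) = (11*√11 - 29425)*(-15227 - 12483) = (-29425 + 11*√11)*(-27710) = 815366750 - 304810*√11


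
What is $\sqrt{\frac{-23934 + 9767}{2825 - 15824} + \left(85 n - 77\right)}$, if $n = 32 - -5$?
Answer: $\frac{\sqrt{518596391901}}{12999} \approx 55.399$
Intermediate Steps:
$n = 37$ ($n = 32 + 5 = 37$)
$\sqrt{\frac{-23934 + 9767}{2825 - 15824} + \left(85 n - 77\right)} = \sqrt{\frac{-23934 + 9767}{2825 - 15824} + \left(85 \cdot 37 - 77\right)} = \sqrt{- \frac{14167}{-12999} + \left(3145 - 77\right)} = \sqrt{\left(-14167\right) \left(- \frac{1}{12999}\right) + 3068} = \sqrt{\frac{14167}{12999} + 3068} = \sqrt{\frac{39895099}{12999}} = \frac{\sqrt{518596391901}}{12999}$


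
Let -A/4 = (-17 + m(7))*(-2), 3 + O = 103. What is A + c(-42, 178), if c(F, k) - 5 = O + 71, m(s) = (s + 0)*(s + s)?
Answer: 824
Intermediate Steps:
O = 100 (O = -3 + 103 = 100)
m(s) = 2*s**2 (m(s) = s*(2*s) = 2*s**2)
A = 648 (A = -4*(-17 + 2*7**2)*(-2) = -4*(-17 + 2*49)*(-2) = -4*(-17 + 98)*(-2) = -324*(-2) = -4*(-162) = 648)
c(F, k) = 176 (c(F, k) = 5 + (100 + 71) = 5 + 171 = 176)
A + c(-42, 178) = 648 + 176 = 824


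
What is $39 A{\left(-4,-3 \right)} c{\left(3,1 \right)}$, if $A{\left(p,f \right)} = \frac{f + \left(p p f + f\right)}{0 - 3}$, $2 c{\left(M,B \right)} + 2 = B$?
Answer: $-351$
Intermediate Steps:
$c{\left(M,B \right)} = -1 + \frac{B}{2}$
$A{\left(p,f \right)} = - \frac{2 f}{3} - \frac{f p^{2}}{3}$ ($A{\left(p,f \right)} = \frac{f + \left(p^{2} f + f\right)}{-3} = \left(f + \left(f p^{2} + f\right)\right) \left(- \frac{1}{3}\right) = \left(f + \left(f + f p^{2}\right)\right) \left(- \frac{1}{3}\right) = \left(2 f + f p^{2}\right) \left(- \frac{1}{3}\right) = - \frac{2 f}{3} - \frac{f p^{2}}{3}$)
$39 A{\left(-4,-3 \right)} c{\left(3,1 \right)} = 39 \left(\left(- \frac{1}{3}\right) \left(-3\right) \left(2 + \left(-4\right)^{2}\right)\right) \left(-1 + \frac{1}{2} \cdot 1\right) = 39 \left(\left(- \frac{1}{3}\right) \left(-3\right) \left(2 + 16\right)\right) \left(-1 + \frac{1}{2}\right) = 39 \left(\left(- \frac{1}{3}\right) \left(-3\right) 18\right) \left(- \frac{1}{2}\right) = 39 \cdot 18 \left(- \frac{1}{2}\right) = 702 \left(- \frac{1}{2}\right) = -351$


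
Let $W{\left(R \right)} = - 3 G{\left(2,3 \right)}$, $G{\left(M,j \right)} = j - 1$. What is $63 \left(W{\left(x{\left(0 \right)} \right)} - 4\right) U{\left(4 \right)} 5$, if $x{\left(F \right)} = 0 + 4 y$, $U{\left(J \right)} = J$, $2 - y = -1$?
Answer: $-12600$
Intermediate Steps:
$y = 3$ ($y = 2 - -1 = 2 + 1 = 3$)
$G{\left(M,j \right)} = -1 + j$
$x{\left(F \right)} = 12$ ($x{\left(F \right)} = 0 + 4 \cdot 3 = 0 + 12 = 12$)
$W{\left(R \right)} = -6$ ($W{\left(R \right)} = - 3 \left(-1 + 3\right) = \left(-3\right) 2 = -6$)
$63 \left(W{\left(x{\left(0 \right)} \right)} - 4\right) U{\left(4 \right)} 5 = 63 \left(-6 - 4\right) 4 \cdot 5 = 63 \left(\left(-10\right) 4\right) 5 = 63 \left(-40\right) 5 = \left(-2520\right) 5 = -12600$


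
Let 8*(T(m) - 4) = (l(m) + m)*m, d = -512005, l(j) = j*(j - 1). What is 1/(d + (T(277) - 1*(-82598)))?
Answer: 8/17818709 ≈ 4.4897e-7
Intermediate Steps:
l(j) = j*(-1 + j)
T(m) = 4 + m*(m + m*(-1 + m))/8 (T(m) = 4 + ((m*(-1 + m) + m)*m)/8 = 4 + ((m + m*(-1 + m))*m)/8 = 4 + (m*(m + m*(-1 + m)))/8 = 4 + m*(m + m*(-1 + m))/8)
1/(d + (T(277) - 1*(-82598))) = 1/(-512005 + ((4 + (⅛)*277³) - 1*(-82598))) = 1/(-512005 + ((4 + (⅛)*21253933) + 82598)) = 1/(-512005 + ((4 + 21253933/8) + 82598)) = 1/(-512005 + (21253965/8 + 82598)) = 1/(-512005 + 21914749/8) = 1/(17818709/8) = 8/17818709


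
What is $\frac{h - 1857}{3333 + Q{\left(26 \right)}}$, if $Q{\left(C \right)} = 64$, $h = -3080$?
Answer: $- \frac{4937}{3397} \approx -1.4533$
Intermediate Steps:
$\frac{h - 1857}{3333 + Q{\left(26 \right)}} = \frac{-3080 - 1857}{3333 + 64} = - \frac{4937}{3397}$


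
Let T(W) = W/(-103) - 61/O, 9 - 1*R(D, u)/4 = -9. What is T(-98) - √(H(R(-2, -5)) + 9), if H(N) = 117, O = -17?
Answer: 7949/1751 - 3*√14 ≈ -6.6853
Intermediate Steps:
R(D, u) = 72 (R(D, u) = 36 - 4*(-9) = 36 + 36 = 72)
T(W) = 61/17 - W/103 (T(W) = W/(-103) - 61/(-17) = W*(-1/103) - 61*(-1/17) = -W/103 + 61/17 = 61/17 - W/103)
T(-98) - √(H(R(-2, -5)) + 9) = (61/17 - 1/103*(-98)) - √(117 + 9) = (61/17 + 98/103) - √126 = 7949/1751 - 3*√14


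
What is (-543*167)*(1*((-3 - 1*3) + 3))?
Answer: 272043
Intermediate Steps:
(-543*167)*(1*((-3 - 1*3) + 3)) = -90681*((-3 - 3) + 3) = -90681*(-6 + 3) = -90681*(-3) = 272043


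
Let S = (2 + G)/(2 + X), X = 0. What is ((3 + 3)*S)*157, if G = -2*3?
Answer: -1884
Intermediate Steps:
G = -6
S = -2 (S = (2 - 6)/(2 + 0) = -4/2 = -4*1/2 = -2)
((3 + 3)*S)*157 = ((3 + 3)*(-2))*157 = (6*(-2))*157 = -12*157 = -1884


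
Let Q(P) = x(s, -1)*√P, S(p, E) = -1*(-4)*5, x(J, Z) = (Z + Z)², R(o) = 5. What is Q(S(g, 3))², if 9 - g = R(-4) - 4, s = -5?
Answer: 320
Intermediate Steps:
g = 8 (g = 9 - (5 - 4) = 9 - 1*1 = 9 - 1 = 8)
x(J, Z) = 4*Z² (x(J, Z) = (2*Z)² = 4*Z²)
S(p, E) = 20 (S(p, E) = 4*5 = 20)
Q(P) = 4*√P (Q(P) = (4*(-1)²)*√P = (4*1)*√P = 4*√P)
Q(S(g, 3))² = (4*√20)² = (4*(2*√5))² = (8*√5)² = 320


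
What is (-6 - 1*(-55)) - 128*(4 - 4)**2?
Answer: 49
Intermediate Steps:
(-6 - 1*(-55)) - 128*(4 - 4)**2 = (-6 + 55) - 128*0**2 = 49 - 128*0 = 49 + 0 = 49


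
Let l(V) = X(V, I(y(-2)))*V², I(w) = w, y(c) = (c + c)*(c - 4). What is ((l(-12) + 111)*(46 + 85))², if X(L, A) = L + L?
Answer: 192014858025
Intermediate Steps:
y(c) = 2*c*(-4 + c) (y(c) = (2*c)*(-4 + c) = 2*c*(-4 + c))
X(L, A) = 2*L
l(V) = 2*V³ (l(V) = (2*V)*V² = 2*V³)
((l(-12) + 111)*(46 + 85))² = ((2*(-12)³ + 111)*(46 + 85))² = ((2*(-1728) + 111)*131)² = ((-3456 + 111)*131)² = (-3345*131)² = (-438195)² = 192014858025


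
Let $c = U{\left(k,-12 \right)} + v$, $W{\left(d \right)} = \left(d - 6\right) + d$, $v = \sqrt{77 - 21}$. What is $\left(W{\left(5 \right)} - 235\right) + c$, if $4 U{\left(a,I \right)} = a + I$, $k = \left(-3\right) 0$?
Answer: $-234 + 2 \sqrt{14} \approx -226.52$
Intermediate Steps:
$k = 0$
$U{\left(a,I \right)} = \frac{I}{4} + \frac{a}{4}$ ($U{\left(a,I \right)} = \frac{a + I}{4} = \frac{I + a}{4} = \frac{I}{4} + \frac{a}{4}$)
$v = 2 \sqrt{14}$ ($v = \sqrt{56} = 2 \sqrt{14} \approx 7.4833$)
$W{\left(d \right)} = -6 + 2 d$ ($W{\left(d \right)} = \left(-6 + d\right) + d = -6 + 2 d$)
$c = -3 + 2 \sqrt{14}$ ($c = \left(\frac{1}{4} \left(-12\right) + \frac{1}{4} \cdot 0\right) + 2 \sqrt{14} = \left(-3 + 0\right) + 2 \sqrt{14} = -3 + 2 \sqrt{14} \approx 4.4833$)
$\left(W{\left(5 \right)} - 235\right) + c = \left(\left(-6 + 2 \cdot 5\right) - 235\right) - \left(3 - 2 \sqrt{14}\right) = \left(\left(-6 + 10\right) - 235\right) - \left(3 - 2 \sqrt{14}\right) = \left(4 - 235\right) - \left(3 - 2 \sqrt{14}\right) = -231 - \left(3 - 2 \sqrt{14}\right) = -234 + 2 \sqrt{14}$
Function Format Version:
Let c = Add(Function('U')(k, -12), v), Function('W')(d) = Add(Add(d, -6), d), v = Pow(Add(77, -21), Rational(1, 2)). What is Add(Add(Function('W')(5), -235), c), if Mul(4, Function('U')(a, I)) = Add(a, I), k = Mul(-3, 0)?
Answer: Add(-234, Mul(2, Pow(14, Rational(1, 2)))) ≈ -226.52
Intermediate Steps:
k = 0
Function('U')(a, I) = Add(Mul(Rational(1, 4), I), Mul(Rational(1, 4), a)) (Function('U')(a, I) = Mul(Rational(1, 4), Add(a, I)) = Mul(Rational(1, 4), Add(I, a)) = Add(Mul(Rational(1, 4), I), Mul(Rational(1, 4), a)))
v = Mul(2, Pow(14, Rational(1, 2))) (v = Pow(56, Rational(1, 2)) = Mul(2, Pow(14, Rational(1, 2))) ≈ 7.4833)
Function('W')(d) = Add(-6, Mul(2, d)) (Function('W')(d) = Add(Add(-6, d), d) = Add(-6, Mul(2, d)))
c = Add(-3, Mul(2, Pow(14, Rational(1, 2)))) (c = Add(Add(Mul(Rational(1, 4), -12), Mul(Rational(1, 4), 0)), Mul(2, Pow(14, Rational(1, 2)))) = Add(Add(-3, 0), Mul(2, Pow(14, Rational(1, 2)))) = Add(-3, Mul(2, Pow(14, Rational(1, 2)))) ≈ 4.4833)
Add(Add(Function('W')(5), -235), c) = Add(Add(Add(-6, Mul(2, 5)), -235), Add(-3, Mul(2, Pow(14, Rational(1, 2))))) = Add(Add(Add(-6, 10), -235), Add(-3, Mul(2, Pow(14, Rational(1, 2))))) = Add(Add(4, -235), Add(-3, Mul(2, Pow(14, Rational(1, 2))))) = Add(-231, Add(-3, Mul(2, Pow(14, Rational(1, 2))))) = Add(-234, Mul(2, Pow(14, Rational(1, 2))))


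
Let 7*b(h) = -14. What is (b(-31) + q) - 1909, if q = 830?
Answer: -1081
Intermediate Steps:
b(h) = -2 (b(h) = (1/7)*(-14) = -2)
(b(-31) + q) - 1909 = (-2 + 830) - 1909 = 828 - 1909 = -1081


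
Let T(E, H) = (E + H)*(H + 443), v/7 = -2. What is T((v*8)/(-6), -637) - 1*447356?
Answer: -982198/3 ≈ -3.2740e+5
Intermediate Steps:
v = -14 (v = 7*(-2) = -14)
T(E, H) = (443 + H)*(E + H) (T(E, H) = (E + H)*(443 + H) = (443 + H)*(E + H))
T((v*8)/(-6), -637) - 1*447356 = ((-637)**2 + 443*(-14*8/(-6)) + 443*(-637) + (-14*8/(-6))*(-637)) - 1*447356 = (405769 + 443*(-112*(-1/6)) - 282191 - 112*(-1/6)*(-637)) - 447356 = (405769 + 443*(56/3) - 282191 + (56/3)*(-637)) - 447356 = (405769 + 24808/3 - 282191 - 35672/3) - 447356 = 359870/3 - 447356 = -982198/3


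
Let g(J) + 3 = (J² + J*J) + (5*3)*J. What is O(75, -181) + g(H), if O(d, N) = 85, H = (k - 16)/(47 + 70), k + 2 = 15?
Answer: 124139/1521 ≈ 81.617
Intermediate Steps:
k = 13 (k = -2 + 15 = 13)
H = -1/39 (H = (13 - 16)/(47 + 70) = -3/117 = -3*1/117 = -1/39 ≈ -0.025641)
g(J) = -3 + 2*J² + 15*J (g(J) = -3 + ((J² + J*J) + (5*3)*J) = -3 + ((J² + J²) + 15*J) = -3 + (2*J² + 15*J) = -3 + 2*J² + 15*J)
O(75, -181) + g(H) = 85 + (-3 + 2*(-1/39)² + 15*(-1/39)) = 85 + (-3 + 2*(1/1521) - 5/13) = 85 + (-3 + 2/1521 - 5/13) = 85 - 5146/1521 = 124139/1521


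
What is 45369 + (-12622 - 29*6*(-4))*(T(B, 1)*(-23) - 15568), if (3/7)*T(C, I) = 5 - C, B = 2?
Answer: 187629423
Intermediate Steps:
T(C, I) = 35/3 - 7*C/3 (T(C, I) = 7*(5 - C)/3 = 35/3 - 7*C/3)
45369 + (-12622 - 29*6*(-4))*(T(B, 1)*(-23) - 15568) = 45369 + (-12622 - 29*6*(-4))*((35/3 - 7/3*2)*(-23) - 15568) = 45369 + (-12622 - 174*(-4))*((35/3 - 14/3)*(-23) - 15568) = 45369 + (-12622 + 696)*(7*(-23) - 15568) = 45369 - 11926*(-161 - 15568) = 45369 - 11926*(-15729) = 45369 + 187584054 = 187629423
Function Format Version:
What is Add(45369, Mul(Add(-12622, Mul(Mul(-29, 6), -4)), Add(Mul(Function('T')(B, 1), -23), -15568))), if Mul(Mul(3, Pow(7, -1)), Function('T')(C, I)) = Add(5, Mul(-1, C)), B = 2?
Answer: 187629423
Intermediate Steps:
Function('T')(C, I) = Add(Rational(35, 3), Mul(Rational(-7, 3), C)) (Function('T')(C, I) = Mul(Rational(7, 3), Add(5, Mul(-1, C))) = Add(Rational(35, 3), Mul(Rational(-7, 3), C)))
Add(45369, Mul(Add(-12622, Mul(Mul(-29, 6), -4)), Add(Mul(Function('T')(B, 1), -23), -15568))) = Add(45369, Mul(Add(-12622, Mul(Mul(-29, 6), -4)), Add(Mul(Add(Rational(35, 3), Mul(Rational(-7, 3), 2)), -23), -15568))) = Add(45369, Mul(Add(-12622, Mul(-174, -4)), Add(Mul(Add(Rational(35, 3), Rational(-14, 3)), -23), -15568))) = Add(45369, Mul(Add(-12622, 696), Add(Mul(7, -23), -15568))) = Add(45369, Mul(-11926, Add(-161, -15568))) = Add(45369, Mul(-11926, -15729)) = Add(45369, 187584054) = 187629423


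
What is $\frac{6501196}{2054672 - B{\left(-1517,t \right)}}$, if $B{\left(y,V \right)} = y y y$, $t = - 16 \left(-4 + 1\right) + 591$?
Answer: $\frac{6501196}{3493110085} \approx 0.0018611$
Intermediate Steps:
$t = 639$ ($t = \left(-16\right) \left(-3\right) + 591 = 48 + 591 = 639$)
$B{\left(y,V \right)} = y^{3}$ ($B{\left(y,V \right)} = y^{2} y = y^{3}$)
$\frac{6501196}{2054672 - B{\left(-1517,t \right)}} = \frac{6501196}{2054672 - \left(-1517\right)^{3}} = \frac{6501196}{2054672 - -3491055413} = \frac{6501196}{2054672 + 3491055413} = \frac{6501196}{3493110085}$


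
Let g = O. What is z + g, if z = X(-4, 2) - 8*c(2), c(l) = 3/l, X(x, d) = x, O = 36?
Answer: 20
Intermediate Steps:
g = 36
z = -16 (z = -4 - 24/2 = -4 - 8*3/2 = -4 - 12 = -16)
z + g = -16 + 36 = 20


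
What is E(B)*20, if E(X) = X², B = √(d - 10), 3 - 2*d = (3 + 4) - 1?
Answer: -230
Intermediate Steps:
d = -3/2 (d = 3/2 - ((3 + 4) - 1)/2 = 3/2 - (7 - 1)/2 = 3/2 - ½*6 = 3/2 - 3 = -3/2 ≈ -1.5000)
B = I*√46/2 (B = √(-3/2 - 10) = √(-23/2) = I*√46/2 ≈ 3.3912*I)
E(B)*20 = (I*√46/2)²*20 = -23/2*20 = -230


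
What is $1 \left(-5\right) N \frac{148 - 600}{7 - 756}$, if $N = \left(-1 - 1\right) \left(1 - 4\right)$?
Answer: $- \frac{13560}{749} \approx -18.104$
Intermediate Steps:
$N = 6$ ($N = \left(-2\right) \left(-3\right) = 6$)
$1 \left(-5\right) N \frac{148 - 600}{7 - 756} = 1 \left(-5\right) 6 \frac{148 - 600}{7 - 756} = \left(-5\right) 6 \left(- \frac{452}{-749}\right) = - 30 \left(\left(-452\right) \left(- \frac{1}{749}\right)\right) = \left(-30\right) \frac{452}{749} = - \frac{13560}{749}$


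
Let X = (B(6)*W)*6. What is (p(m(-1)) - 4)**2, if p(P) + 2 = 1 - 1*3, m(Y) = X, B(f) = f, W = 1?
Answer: 64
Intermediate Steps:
X = 36 (X = (6*1)*6 = 6*6 = 36)
m(Y) = 36
p(P) = -4 (p(P) = -2 + (1 - 1*3) = -2 + (1 - 3) = -2 - 2 = -4)
(p(m(-1)) - 4)**2 = (-4 - 4)**2 = (-8)**2 = 64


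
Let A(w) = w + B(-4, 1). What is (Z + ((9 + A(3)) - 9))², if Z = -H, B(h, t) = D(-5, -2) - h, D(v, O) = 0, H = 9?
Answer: 4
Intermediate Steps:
B(h, t) = -h (B(h, t) = 0 - h = -h)
A(w) = 4 + w (A(w) = w - 1*(-4) = w + 4 = 4 + w)
Z = -9 (Z = -1*9 = -9)
(Z + ((9 + A(3)) - 9))² = (-9 + ((9 + (4 + 3)) - 9))² = (-9 + ((9 + 7) - 9))² = (-9 + (16 - 9))² = (-9 + 7)² = (-2)² = 4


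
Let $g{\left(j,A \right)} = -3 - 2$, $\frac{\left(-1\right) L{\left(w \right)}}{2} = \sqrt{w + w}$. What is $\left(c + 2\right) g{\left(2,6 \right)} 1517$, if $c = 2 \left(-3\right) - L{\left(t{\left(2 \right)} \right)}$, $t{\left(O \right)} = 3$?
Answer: $30340 - 15170 \sqrt{6} \approx -6818.8$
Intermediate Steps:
$L{\left(w \right)} = - 2 \sqrt{2} \sqrt{w}$ ($L{\left(w \right)} = - 2 \sqrt{w + w} = - 2 \sqrt{2 w} = - 2 \sqrt{2} \sqrt{w}$)
$c = -6 + 2 \sqrt{6}$ ($c = 2 \left(-3\right) - - 2 \sqrt{2} \sqrt{3} = -6 - - 2 \sqrt{6} = -6 + 2 \sqrt{6} \approx -1.101$)
$g{\left(j,A \right)} = -5$
$\left(c + 2\right) g{\left(2,6 \right)} 1517 = \left(\left(-6 + 2 \sqrt{6}\right) + 2\right) \left(-5\right) 1517 = \left(-4 + 2 \sqrt{6}\right) \left(-5\right) 1517 = \left(20 - 10 \sqrt{6}\right) 1517 = 30340 - 15170 \sqrt{6}$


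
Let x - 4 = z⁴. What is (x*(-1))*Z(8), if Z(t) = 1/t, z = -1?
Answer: -5/8 ≈ -0.62500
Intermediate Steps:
x = 5 (x = 4 + (-1)⁴ = 4 + 1 = 5)
(x*(-1))*Z(8) = (5*(-1))/8 = -5*⅛ = -5/8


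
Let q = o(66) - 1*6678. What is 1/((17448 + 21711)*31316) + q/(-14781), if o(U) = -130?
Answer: 2782890833311/6041996083188 ≈ 0.46059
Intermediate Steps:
q = -6808 (q = -130 - 1*6678 = -130 - 6678 = -6808)
1/((17448 + 21711)*31316) + q/(-14781) = 1/((17448 + 21711)*31316) - 6808/(-14781) = (1/31316)/39159 - 6808*(-1/14781) = (1/39159)*(1/31316) + 6808/14781 = 1/1226303244 + 6808/14781 = 2782890833311/6041996083188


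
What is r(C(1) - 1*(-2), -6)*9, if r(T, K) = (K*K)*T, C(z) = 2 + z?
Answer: 1620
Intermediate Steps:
r(T, K) = T*K² (r(T, K) = K²*T = T*K²)
r(C(1) - 1*(-2), -6)*9 = (((2 + 1) - 1*(-2))*(-6)²)*9 = ((3 + 2)*36)*9 = (5*36)*9 = 180*9 = 1620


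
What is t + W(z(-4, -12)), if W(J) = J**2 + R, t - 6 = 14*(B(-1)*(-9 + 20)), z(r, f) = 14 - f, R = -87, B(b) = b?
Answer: 441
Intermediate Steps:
t = -148 (t = 6 + 14*(-(-9 + 20)) = 6 + 14*(-1*11) = 6 + 14*(-11) = 6 - 154 = -148)
W(J) = -87 + J**2 (W(J) = J**2 - 87 = -87 + J**2)
t + W(z(-4, -12)) = -148 + (-87 + (14 - 1*(-12))**2) = -148 + (-87 + (14 + 12)**2) = -148 + (-87 + 26**2) = -148 + (-87 + 676) = -148 + 589 = 441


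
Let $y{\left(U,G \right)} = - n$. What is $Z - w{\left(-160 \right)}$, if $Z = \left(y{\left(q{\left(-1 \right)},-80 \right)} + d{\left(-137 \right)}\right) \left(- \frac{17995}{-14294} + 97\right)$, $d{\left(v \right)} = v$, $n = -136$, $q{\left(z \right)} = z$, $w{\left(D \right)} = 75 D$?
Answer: $\frac{170123487}{14294} \approx 11902.0$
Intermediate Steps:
$y{\left(U,G \right)} = 136$ ($y{\left(U,G \right)} = \left(-1\right) \left(-136\right) = 136$)
$Z = - \frac{1404513}{14294}$ ($Z = \left(136 - 137\right) \left(- \frac{17995}{-14294} + 97\right) = - (\left(-17995\right) \left(- \frac{1}{14294}\right) + 97) = - (\frac{17995}{14294} + 97) = \left(-1\right) \frac{1404513}{14294} = - \frac{1404513}{14294} \approx -98.259$)
$Z - w{\left(-160 \right)} = - \frac{1404513}{14294} - 75 \left(-160\right) = - \frac{1404513}{14294} - -12000 = - \frac{1404513}{14294} + 12000 = \frac{170123487}{14294}$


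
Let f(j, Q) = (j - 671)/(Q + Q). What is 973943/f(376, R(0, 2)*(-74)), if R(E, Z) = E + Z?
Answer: 288287128/295 ≈ 9.7724e+5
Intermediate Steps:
f(j, Q) = (-671 + j)/(2*Q) (f(j, Q) = (-671 + j)/((2*Q)) = (-671 + j)*(1/(2*Q)) = (-671 + j)/(2*Q))
973943/f(376, R(0, 2)*(-74)) = 973943/(((-671 + 376)/(2*(((0 + 2)*(-74)))))) = 973943/(((½)*(-295)/(2*(-74)))) = 973943/(((½)*(-295)/(-148))) = 973943/(((½)*(-1/148)*(-295))) = 973943/(295/296) = 973943*(296/295) = 288287128/295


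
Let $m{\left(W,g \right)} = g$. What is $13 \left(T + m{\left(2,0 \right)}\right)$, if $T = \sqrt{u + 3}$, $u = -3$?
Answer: $0$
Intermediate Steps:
$T = 0$ ($T = \sqrt{-3 + 3} = \sqrt{0} = 0$)
$13 \left(T + m{\left(2,0 \right)}\right) = 13 \left(0 + 0\right) = 13 \cdot 0 = 0$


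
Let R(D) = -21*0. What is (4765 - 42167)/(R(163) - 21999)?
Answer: 37402/21999 ≈ 1.7002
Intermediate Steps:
R(D) = 0
(4765 - 42167)/(R(163) - 21999) = (4765 - 42167)/(0 - 21999) = -37402/(-21999) = -37402*(-1/21999) = 37402/21999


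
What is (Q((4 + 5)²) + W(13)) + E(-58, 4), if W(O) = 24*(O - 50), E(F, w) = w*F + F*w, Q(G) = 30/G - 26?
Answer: -37196/27 ≈ -1377.6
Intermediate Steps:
Q(G) = -26 + 30/G
E(F, w) = 2*F*w (E(F, w) = F*w + F*w = 2*F*w)
W(O) = -1200 + 24*O (W(O) = 24*(-50 + O) = -1200 + 24*O)
(Q((4 + 5)²) + W(13)) + E(-58, 4) = ((-26 + 30/((4 + 5)²)) + (-1200 + 24*13)) + 2*(-58)*4 = ((-26 + 30/(9²)) + (-1200 + 312)) - 464 = ((-26 + 30/81) - 888) - 464 = ((-26 + 30*(1/81)) - 888) - 464 = ((-26 + 10/27) - 888) - 464 = (-692/27 - 888) - 464 = -24668/27 - 464 = -37196/27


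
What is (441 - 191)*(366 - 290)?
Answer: 19000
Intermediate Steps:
(441 - 191)*(366 - 290) = 250*76 = 19000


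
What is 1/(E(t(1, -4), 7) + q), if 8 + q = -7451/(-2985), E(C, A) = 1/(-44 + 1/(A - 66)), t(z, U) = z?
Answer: -7752045/42842228 ≈ -0.18094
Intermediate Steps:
E(C, A) = 1/(-44 + 1/(-66 + A))
q = -16429/2985 (q = -8 - 7451/(-2985) = -8 - 7451*(-1/2985) = -8 + 7451/2985 = -16429/2985 ≈ -5.5039)
1/(E(t(1, -4), 7) + q) = 1/((66 - 1*7)/(-2905 + 44*7) - 16429/2985) = 1/((66 - 7)/(-2905 + 308) - 16429/2985) = 1/(59/(-2597) - 16429/2985) = 1/(-1/2597*59 - 16429/2985) = 1/(-59/2597 - 16429/2985) = 1/(-42842228/7752045) = -7752045/42842228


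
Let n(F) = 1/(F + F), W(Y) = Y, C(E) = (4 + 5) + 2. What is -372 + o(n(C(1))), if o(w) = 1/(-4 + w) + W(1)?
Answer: -32299/87 ≈ -371.25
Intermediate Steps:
C(E) = 11 (C(E) = 9 + 2 = 11)
n(F) = 1/(2*F)
o(w) = 1 + 1/(-4 + w) (o(w) = 1/(-4 + w) + 1 = 1 + 1/(-4 + w))
-372 + o(n(C(1))) = -372 + (-3 + (½)/11)/(-4 + (½)/11) = -372 + (-3 + (½)*(1/11))/(-4 + (½)*(1/11)) = -372 + (-3 + 1/22)/(-4 + 1/22) = -372 - 65/22/(-87/22) = -372 - 22/87*(-65/22) = -372 + 65/87 = -32299/87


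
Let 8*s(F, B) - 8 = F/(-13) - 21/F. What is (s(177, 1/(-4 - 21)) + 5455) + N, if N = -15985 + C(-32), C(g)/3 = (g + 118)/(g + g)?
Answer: -258564855/24544 ≈ -10535.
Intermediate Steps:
C(g) = 3*(118 + g)/(2*g) (C(g) = 3*((g + 118)/(g + g)) = 3*((118 + g)/((2*g))) = 3*((118 + g)*(1/(2*g))) = 3*((118 + g)/(2*g)) = 3*(118 + g)/(2*g))
s(F, B) = 1 - 21/(8*F) - F/104 (s(F, B) = 1 + (F/(-13) - 21/F)/8 = 1 + (F*(-1/13) - 21/F)/8 = 1 + (-F/13 - 21/F)/8 = 1 + (-21/F - F/13)/8 = 1 + (-21/(8*F) - F/104) = 1 - 21/(8*F) - F/104)
N = -511649/32 (N = -15985 + (3/2 + 177/(-32)) = -15985 + (3/2 + 177*(-1/32)) = -15985 + (3/2 - 177/32) = -15985 - 129/32 = -511649/32 ≈ -15989.)
(s(177, 1/(-4 - 21)) + 5455) + N = ((1 - 21/8/177 - 1/104*177) + 5455) - 511649/32 = ((1 - 21/8*1/177 - 177/104) + 5455) - 511649/32 = ((1 - 7/472 - 177/104) + 5455) - 511649/32 = (-2199/3068 + 5455) - 511649/32 = 16733741/3068 - 511649/32 = -258564855/24544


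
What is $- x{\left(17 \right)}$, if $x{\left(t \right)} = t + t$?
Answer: $-34$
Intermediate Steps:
$x{\left(t \right)} = 2 t$
$- x{\left(17 \right)} = - 2 \cdot 17 = \left(-1\right) 34 = -34$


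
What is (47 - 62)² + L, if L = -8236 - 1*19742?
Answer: -27753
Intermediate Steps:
L = -27978 (L = -8236 - 19742 = -27978)
(47 - 62)² + L = (47 - 62)² - 27978 = (-15)² - 27978 = 225 - 27978 = -27753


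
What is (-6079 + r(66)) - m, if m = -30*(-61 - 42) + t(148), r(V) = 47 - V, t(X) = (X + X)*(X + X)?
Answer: -96804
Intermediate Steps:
t(X) = 4*X² (t(X) = (2*X)*(2*X) = 4*X²)
m = 90706 (m = -30*(-61 - 42) + 4*148² = -30*(-103) + 4*21904 = 3090 + 87616 = 90706)
(-6079 + r(66)) - m = (-6079 + (47 - 1*66)) - 1*90706 = (-6079 + (47 - 66)) - 90706 = (-6079 - 19) - 90706 = -6098 - 90706 = -96804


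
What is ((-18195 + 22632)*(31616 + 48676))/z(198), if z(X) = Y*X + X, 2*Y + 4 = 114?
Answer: 9895989/308 ≈ 32130.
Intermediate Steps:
Y = 55 (Y = -2 + (½)*114 = -2 + 57 = 55)
z(X) = 56*X (z(X) = 55*X + X = 56*X)
((-18195 + 22632)*(31616 + 48676))/z(198) = ((-18195 + 22632)*(31616 + 48676))/((56*198)) = (4437*80292)/11088 = 356255604*(1/11088) = 9895989/308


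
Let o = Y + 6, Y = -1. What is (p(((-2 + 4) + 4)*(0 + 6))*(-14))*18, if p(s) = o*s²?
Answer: -1632960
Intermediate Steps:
o = 5 (o = -1 + 6 = 5)
p(s) = 5*s²
(p(((-2 + 4) + 4)*(0 + 6))*(-14))*18 = ((5*(((-2 + 4) + 4)*(0 + 6))²)*(-14))*18 = ((5*((2 + 4)*6)²)*(-14))*18 = ((5*(6*6)²)*(-14))*18 = ((5*36²)*(-14))*18 = ((5*1296)*(-14))*18 = (6480*(-14))*18 = -90720*18 = -1632960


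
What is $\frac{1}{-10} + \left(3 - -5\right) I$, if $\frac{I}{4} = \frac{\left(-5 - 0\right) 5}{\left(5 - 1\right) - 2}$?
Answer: $- \frac{4001}{10} \approx -400.1$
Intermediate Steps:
$I = -50$ ($I = 4 \frac{\left(-5 - 0\right) 5}{\left(5 - 1\right) - 2} = 4 \frac{\left(-5 + 0\right) 5}{4 - 2} = 4 \frac{\left(-5\right) 5}{2} = 4 \left(\left(-25\right) \frac{1}{2}\right) = 4 \left(- \frac{25}{2}\right) = -50$)
$\frac{1}{-10} + \left(3 - -5\right) I = \frac{1}{-10} + \left(3 - -5\right) \left(-50\right) = - \frac{1}{10} + \left(3 + 5\right) \left(-50\right) = - \frac{1}{10} + 8 \left(-50\right) = - \frac{1}{10} - 400 = - \frac{4001}{10}$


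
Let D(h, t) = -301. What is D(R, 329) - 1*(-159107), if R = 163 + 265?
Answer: 158806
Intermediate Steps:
R = 428
D(R, 329) - 1*(-159107) = -301 - 1*(-159107) = -301 + 159107 = 158806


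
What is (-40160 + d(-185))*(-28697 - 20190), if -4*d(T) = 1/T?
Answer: 1452843371913/740 ≈ 1.9633e+9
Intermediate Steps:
d(T) = -1/(4*T)
(-40160 + d(-185))*(-28697 - 20190) = (-40160 - ¼/(-185))*(-28697 - 20190) = (-40160 - ¼*(-1/185))*(-48887) = (-40160 + 1/740)*(-48887) = -29718399/740*(-48887) = 1452843371913/740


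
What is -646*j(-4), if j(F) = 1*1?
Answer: -646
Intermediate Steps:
j(F) = 1
-646*j(-4) = -646*1 = -646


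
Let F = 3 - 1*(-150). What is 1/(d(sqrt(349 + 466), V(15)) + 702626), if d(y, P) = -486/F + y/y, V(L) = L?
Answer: 17/11944605 ≈ 1.4232e-6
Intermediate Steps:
F = 153 (F = 3 + 150 = 153)
d(y, P) = -37/17 (d(y, P) = -486/153 + y/y = -486*1/153 + 1 = -54/17 + 1 = -37/17)
1/(d(sqrt(349 + 466), V(15)) + 702626) = 1/(-37/17 + 702626) = 1/(11944605/17) = 17/11944605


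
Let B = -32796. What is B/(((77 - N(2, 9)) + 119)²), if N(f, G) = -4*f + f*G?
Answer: -911/961 ≈ -0.94797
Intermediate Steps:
N(f, G) = -4*f + G*f
B/(((77 - N(2, 9)) + 119)²) = -32796/((77 - 2*(-4 + 9)) + 119)² = -32796/((77 - 2*5) + 119)² = -32796/((77 - 1*10) + 119)² = -32796/((77 - 10) + 119)² = -32796/(67 + 119)² = -32796/(186²) = -32796/34596 = -32796*1/34596 = -911/961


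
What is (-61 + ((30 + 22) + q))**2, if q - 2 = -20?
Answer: 729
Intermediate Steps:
q = -18 (q = 2 - 20 = -18)
(-61 + ((30 + 22) + q))**2 = (-61 + ((30 + 22) - 18))**2 = (-61 + (52 - 18))**2 = (-61 + 34)**2 = (-27)**2 = 729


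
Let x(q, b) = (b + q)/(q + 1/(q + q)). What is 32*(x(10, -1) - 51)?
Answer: -107424/67 ≈ -1603.3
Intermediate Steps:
x(q, b) = (b + q)/(q + 1/(2*q))
32*(x(10, -1) - 51) = 32*(2*10*(-1 + 10)/(1 + 2*10²) - 51) = 32*(2*10*9/(1 + 2*100) - 51) = 32*(2*10*9/(1 + 200) - 51) = 32*(2*10*9/201 - 51) = 32*(2*10*(1/201)*9 - 51) = 32*(60/67 - 51) = 32*(-3357/67) = -107424/67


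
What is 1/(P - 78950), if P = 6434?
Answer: -1/72516 ≈ -1.3790e-5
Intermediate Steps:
1/(P - 78950) = 1/(6434 - 78950) = 1/(-72516) = -1/72516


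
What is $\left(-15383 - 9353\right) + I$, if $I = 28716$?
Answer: $3980$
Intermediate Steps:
$\left(-15383 - 9353\right) + I = \left(-15383 - 9353\right) + 28716 = -24736 + 28716 = 3980$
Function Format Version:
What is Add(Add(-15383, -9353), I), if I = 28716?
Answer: 3980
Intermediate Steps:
Add(Add(-15383, -9353), I) = Add(Add(-15383, -9353), 28716) = Add(-24736, 28716) = 3980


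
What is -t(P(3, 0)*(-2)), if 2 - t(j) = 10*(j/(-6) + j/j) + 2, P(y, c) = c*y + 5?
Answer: 80/3 ≈ 26.667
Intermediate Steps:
P(y, c) = 5 + c*y
t(j) = -10 + 5*j/3 (t(j) = 2 - (10*(j/(-6) + j/j) + 2) = 2 - (10*(j*(-⅙) + 1) + 2) = 2 - (10*(-j/6 + 1) + 2) = 2 - (10*(1 - j/6) + 2) = 2 - ((10 - 5*j/3) + 2) = 2 - (12 - 5*j/3) = 2 + (-12 + 5*j/3) = -10 + 5*j/3)
-t(P(3, 0)*(-2)) = -(-10 + 5*((5 + 0*3)*(-2))/3) = -(-10 + 5*((5 + 0)*(-2))/3) = -(-10 + 5*(5*(-2))/3) = -(-10 + (5/3)*(-10)) = -(-10 - 50/3) = -1*(-80/3) = 80/3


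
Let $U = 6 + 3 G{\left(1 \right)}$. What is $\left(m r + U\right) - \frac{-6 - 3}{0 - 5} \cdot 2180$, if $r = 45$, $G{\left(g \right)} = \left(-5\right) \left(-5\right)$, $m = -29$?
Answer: $-5148$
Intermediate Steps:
$G{\left(g \right)} = 25$
$U = 81$ ($U = 6 + 3 \cdot 25 = 6 + 75 = 81$)
$\left(m r + U\right) - \frac{-6 - 3}{0 - 5} \cdot 2180 = \left(\left(-29\right) 45 + 81\right) - \frac{-6 - 3}{0 - 5} \cdot 2180 = \left(-1305 + 81\right) - - \frac{9}{-5} \cdot 2180 = -1224 - \left(-9\right) \left(- \frac{1}{5}\right) 2180 = -1224 - \frac{9}{5} \cdot 2180 = -1224 - 3924 = -5148$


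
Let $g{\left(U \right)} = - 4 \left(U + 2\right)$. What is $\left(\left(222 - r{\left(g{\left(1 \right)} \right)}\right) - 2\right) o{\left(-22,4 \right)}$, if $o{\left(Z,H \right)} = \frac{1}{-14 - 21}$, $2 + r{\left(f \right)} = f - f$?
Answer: $- \frac{222}{35} \approx -6.3429$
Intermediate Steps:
$g{\left(U \right)} = -8 - 4 U$ ($g{\left(U \right)} = - 4 \left(2 + U\right) = -8 - 4 U$)
$r{\left(f \right)} = -2$ ($r{\left(f \right)} = -2 + \left(f - f\right) = -2 + 0 = -2$)
$o{\left(Z,H \right)} = - \frac{1}{35}$ ($o{\left(Z,H \right)} = \frac{1}{-35} = - \frac{1}{35}$)
$\left(\left(222 - r{\left(g{\left(1 \right)} \right)}\right) - 2\right) o{\left(-22,4 \right)} = \left(\left(222 - -2\right) - 2\right) \left(- \frac{1}{35}\right) = \left(\left(222 + 2\right) - 2\right) \left(- \frac{1}{35}\right) = \left(224 - 2\right) \left(- \frac{1}{35}\right) = 222 \left(- \frac{1}{35}\right) = - \frac{222}{35}$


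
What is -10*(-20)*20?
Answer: 4000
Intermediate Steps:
-10*(-20)*20 = 200*20 = 4000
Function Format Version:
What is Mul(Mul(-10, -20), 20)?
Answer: 4000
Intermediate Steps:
Mul(Mul(-10, -20), 20) = Mul(200, 20) = 4000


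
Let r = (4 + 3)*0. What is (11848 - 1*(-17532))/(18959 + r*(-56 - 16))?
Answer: 29380/18959 ≈ 1.5497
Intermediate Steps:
r = 0 (r = 7*0 = 0)
(11848 - 1*(-17532))/(18959 + r*(-56 - 16)) = (11848 - 1*(-17532))/(18959 + 0*(-56 - 16)) = (11848 + 17532)/(18959 + 0*(-72)) = 29380/(18959 + 0) = 29380/18959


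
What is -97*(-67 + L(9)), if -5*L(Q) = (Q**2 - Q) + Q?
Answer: 40352/5 ≈ 8070.4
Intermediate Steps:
L(Q) = -Q**2/5 (L(Q) = -((Q**2 - Q) + Q)/5 = -Q**2/5)
-97*(-67 + L(9)) = -97*(-67 - 1/5*9**2) = -97*(-67 - 1/5*81) = -97*(-67 - 81/5) = -97*(-416/5) = 40352/5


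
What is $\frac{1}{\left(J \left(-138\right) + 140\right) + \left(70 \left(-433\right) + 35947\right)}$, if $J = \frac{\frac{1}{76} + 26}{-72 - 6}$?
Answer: $\frac{988}{5753147} \approx 0.00017173$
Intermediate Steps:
$J = - \frac{659}{1976}$ ($J = \frac{\frac{1}{76} + 26}{-78} = \frac{1977}{76} \left(- \frac{1}{78}\right) = - \frac{659}{1976} \approx -0.3335$)
$\frac{1}{\left(J \left(-138\right) + 140\right) + \left(70 \left(-433\right) + 35947\right)} = \frac{1}{\left(\left(- \frac{659}{1976}\right) \left(-138\right) + 140\right) + \left(70 \left(-433\right) + 35947\right)} = \frac{1}{\left(\frac{45471}{988} + 140\right) + \left(-30310 + 35947\right)} = \frac{1}{\frac{183791}{988} + 5637} = \frac{1}{\frac{5753147}{988}} = \frac{988}{5753147}$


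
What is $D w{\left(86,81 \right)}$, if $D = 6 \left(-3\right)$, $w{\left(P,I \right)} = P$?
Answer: $-1548$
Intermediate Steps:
$D = -18$
$D w{\left(86,81 \right)} = \left(-18\right) 86 = -1548$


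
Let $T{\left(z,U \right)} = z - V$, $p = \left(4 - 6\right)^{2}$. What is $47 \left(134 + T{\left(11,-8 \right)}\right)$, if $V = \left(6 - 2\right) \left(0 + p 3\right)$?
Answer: $4559$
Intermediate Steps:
$p = 4$ ($p = \left(4 - 6\right)^{2} = \left(-2\right)^{2} = 4$)
$V = 48$ ($V = \left(6 - 2\right) \left(0 + 4 \cdot 3\right) = 4 \left(0 + 12\right) = 4 \cdot 12 = 48$)
$T{\left(z,U \right)} = -48 + z$ ($T{\left(z,U \right)} = z - 48 = -48 + z$)
$47 \left(134 + T{\left(11,-8 \right)}\right) = 47 \left(134 + \left(-48 + 11\right)\right) = 47 \left(134 - 37\right) = 47 \cdot 97 = 4559$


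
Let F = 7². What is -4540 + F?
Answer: -4491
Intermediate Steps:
F = 49
-4540 + F = -4540 + 49 = -4491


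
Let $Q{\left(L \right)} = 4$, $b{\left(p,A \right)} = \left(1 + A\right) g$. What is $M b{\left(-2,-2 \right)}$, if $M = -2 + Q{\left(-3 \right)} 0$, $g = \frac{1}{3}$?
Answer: $\frac{2}{3} \approx 0.66667$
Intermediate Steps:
$g = \frac{1}{3} \approx 0.33333$
$b{\left(p,A \right)} = \frac{1}{3} + \frac{A}{3}$ ($b{\left(p,A \right)} = \left(1 + A\right) \frac{1}{3} = \frac{1}{3} + \frac{A}{3}$)
$M = -2$ ($M = -2 + 4 \cdot 0 = -2 + 0 = -2$)
$M b{\left(-2,-2 \right)} = - 2 \left(\frac{1}{3} + \frac{1}{3} \left(-2\right)\right) = - 2 \left(\frac{1}{3} - \frac{2}{3}\right) = \left(-2\right) \left(- \frac{1}{3}\right) = \frac{2}{3}$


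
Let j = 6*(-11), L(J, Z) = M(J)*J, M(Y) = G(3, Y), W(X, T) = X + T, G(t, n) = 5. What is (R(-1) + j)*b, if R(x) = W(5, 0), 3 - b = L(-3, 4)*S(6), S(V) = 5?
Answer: -4758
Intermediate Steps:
W(X, T) = T + X
M(Y) = 5
L(J, Z) = 5*J
b = 78 (b = 3 - 5*(-3)*5 = 3 - (-15)*5 = 3 - 1*(-75) = 3 + 75 = 78)
j = -66
R(x) = 5 (R(x) = 0 + 5 = 5)
(R(-1) + j)*b = (5 - 66)*78 = -61*78 = -4758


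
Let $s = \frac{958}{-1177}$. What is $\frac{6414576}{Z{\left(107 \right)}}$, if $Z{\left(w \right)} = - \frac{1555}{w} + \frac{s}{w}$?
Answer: $- \frac{115406469552}{261599} \approx -4.4116 \cdot 10^{5}$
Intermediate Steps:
$s = - \frac{958}{1177}$ ($s = 958 \left(- \frac{1}{1177}\right) = - \frac{958}{1177} \approx -0.81393$)
$Z{\left(w \right)} = - \frac{1831193}{1177 w}$ ($Z{\left(w \right)} = - \frac{1555}{w} - \frac{958}{1177 w} = - \frac{1831193}{1177 w}$)
$\frac{6414576}{Z{\left(107 \right)}} = \frac{6414576}{\left(- \frac{1831193}{1177}\right) \frac{1}{107}} = \frac{6414576}{- \frac{1831193}{125939}} = 6414576 \left(- \frac{125939}{1831193}\right) = - \frac{115406469552}{261599}$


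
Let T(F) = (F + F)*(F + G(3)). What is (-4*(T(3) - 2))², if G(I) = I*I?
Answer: 78400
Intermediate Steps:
G(I) = I²
T(F) = 2*F*(9 + F) (T(F) = (F + F)*(F + 3²) = (2*F)*(F + 9) = (2*F)*(9 + F) = 2*F*(9 + F))
(-4*(T(3) - 2))² = (-4*(2*3*(9 + 3) - 2))² = (-4*(2*3*12 - 2))² = (-4*(72 - 2))² = (-4*70)² = (-280)² = 78400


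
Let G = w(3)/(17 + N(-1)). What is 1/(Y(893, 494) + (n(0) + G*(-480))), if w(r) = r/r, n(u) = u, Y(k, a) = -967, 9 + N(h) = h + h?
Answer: -1/1047 ≈ -0.00095511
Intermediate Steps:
N(h) = -9 + 2*h (N(h) = -9 + (h + h) = -9 + 2*h)
w(r) = 1
G = 1/6 (G = 1/(17 + (-9 + 2*(-1))) = 1/(17 + (-9 - 2)) = 1/(17 - 11) = 1/6 ≈ 0.16667)
1/(Y(893, 494) + (n(0) + G*(-480))) = 1/(-967 + (0 + (1/6)*(-480))) = 1/(-967 + (0 - 80)) = 1/(-967 - 80) = 1/(-1047) = -1/1047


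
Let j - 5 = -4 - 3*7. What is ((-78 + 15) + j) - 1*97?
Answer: -180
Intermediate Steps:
j = -20 (j = 5 + (-4 - 3*7) = 5 + (-4 - 21) = 5 - 25 = -20)
((-78 + 15) + j) - 1*97 = ((-78 + 15) - 20) - 1*97 = (-63 - 20) - 97 = -83 - 97 = -180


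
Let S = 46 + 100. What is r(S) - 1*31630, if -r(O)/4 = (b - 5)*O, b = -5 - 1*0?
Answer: -25790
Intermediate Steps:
b = -5 (b = -5 + 0 = -5)
S = 146
r(O) = 40*O (r(O) = -4*(-5 - 5)*O = -(-40)*O = 40*O)
r(S) - 1*31630 = 40*146 - 1*31630 = 5840 - 31630 = -25790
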